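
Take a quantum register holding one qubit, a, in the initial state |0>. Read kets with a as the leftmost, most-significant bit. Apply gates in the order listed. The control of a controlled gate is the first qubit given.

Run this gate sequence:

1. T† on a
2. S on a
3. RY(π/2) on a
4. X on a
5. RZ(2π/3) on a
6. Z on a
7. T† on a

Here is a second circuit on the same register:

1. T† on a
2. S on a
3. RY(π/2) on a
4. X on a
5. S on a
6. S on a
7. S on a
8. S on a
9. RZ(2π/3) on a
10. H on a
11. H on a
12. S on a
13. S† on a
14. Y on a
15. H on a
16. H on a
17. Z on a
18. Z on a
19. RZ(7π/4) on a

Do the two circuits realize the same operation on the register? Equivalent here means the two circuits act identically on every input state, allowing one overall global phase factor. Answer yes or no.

No: there is an input state on which the two circuits produce genuinely different outputs (not merely differing by a phase).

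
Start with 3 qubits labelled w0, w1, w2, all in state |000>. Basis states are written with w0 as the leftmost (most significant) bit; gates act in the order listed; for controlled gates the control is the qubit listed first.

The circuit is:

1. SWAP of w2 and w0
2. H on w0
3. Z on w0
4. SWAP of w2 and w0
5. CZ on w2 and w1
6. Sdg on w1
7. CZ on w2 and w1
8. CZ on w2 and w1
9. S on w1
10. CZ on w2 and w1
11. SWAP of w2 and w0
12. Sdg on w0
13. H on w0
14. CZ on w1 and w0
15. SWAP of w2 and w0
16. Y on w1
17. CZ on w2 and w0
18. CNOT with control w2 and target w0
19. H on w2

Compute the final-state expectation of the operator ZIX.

In the final state, ZIX has expectation 1. Key observation: gates 4-11 undo each other exactly, leaving only the rest of the circuit to track.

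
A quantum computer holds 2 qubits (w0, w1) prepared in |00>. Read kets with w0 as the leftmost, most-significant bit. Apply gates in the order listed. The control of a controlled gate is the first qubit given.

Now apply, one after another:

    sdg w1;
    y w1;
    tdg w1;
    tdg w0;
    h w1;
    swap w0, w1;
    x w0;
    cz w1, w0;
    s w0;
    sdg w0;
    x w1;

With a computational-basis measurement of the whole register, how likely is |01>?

A full measurement returns |01> with probability 1/2.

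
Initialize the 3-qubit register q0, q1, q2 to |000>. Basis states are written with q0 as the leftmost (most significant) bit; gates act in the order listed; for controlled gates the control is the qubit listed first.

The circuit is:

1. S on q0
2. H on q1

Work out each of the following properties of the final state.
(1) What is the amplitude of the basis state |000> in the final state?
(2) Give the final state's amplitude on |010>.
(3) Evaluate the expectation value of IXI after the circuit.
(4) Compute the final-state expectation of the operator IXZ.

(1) |000> carries amplitude sqrt(2)/2 in the final state.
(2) The final state's coefficient on |010> equals sqrt(2)/2.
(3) The observable IXI averages to 1.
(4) The observable IXZ averages to 1.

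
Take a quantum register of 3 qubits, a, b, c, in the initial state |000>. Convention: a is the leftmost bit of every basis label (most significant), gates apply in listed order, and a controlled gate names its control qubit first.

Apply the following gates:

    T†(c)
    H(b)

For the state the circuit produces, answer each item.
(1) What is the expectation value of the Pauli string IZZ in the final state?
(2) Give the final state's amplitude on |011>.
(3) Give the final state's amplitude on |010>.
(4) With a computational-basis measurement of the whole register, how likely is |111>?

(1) In the final state, IZZ has expectation 0.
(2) The final state's coefficient on |011> equals 0.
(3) |010> carries amplitude sqrt(2)/2 in the final state.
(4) The probability of measuring |111> is 0.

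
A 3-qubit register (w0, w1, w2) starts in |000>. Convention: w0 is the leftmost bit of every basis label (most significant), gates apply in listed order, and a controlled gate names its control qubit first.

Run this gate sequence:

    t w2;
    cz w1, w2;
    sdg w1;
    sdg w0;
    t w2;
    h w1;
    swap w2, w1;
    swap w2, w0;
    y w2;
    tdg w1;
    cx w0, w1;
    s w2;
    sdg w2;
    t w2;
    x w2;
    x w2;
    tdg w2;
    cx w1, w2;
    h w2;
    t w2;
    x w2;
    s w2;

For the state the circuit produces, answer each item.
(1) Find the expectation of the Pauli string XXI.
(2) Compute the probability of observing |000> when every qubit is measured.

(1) In the final state, XXI has expectation 0. Key observation: steps 14-17 multiply out to the identity, so the circuit reduces to the remaining gates.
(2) The probability of measuring |000> is 1/4.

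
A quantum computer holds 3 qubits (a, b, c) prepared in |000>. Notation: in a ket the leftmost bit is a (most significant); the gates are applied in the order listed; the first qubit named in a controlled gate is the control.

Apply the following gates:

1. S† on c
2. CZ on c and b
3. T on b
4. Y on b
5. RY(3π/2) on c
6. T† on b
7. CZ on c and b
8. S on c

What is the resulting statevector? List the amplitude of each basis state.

After the circuit, the state carries amplitude -sqrt(2)*exp(I*pi/4)/2 on |010>, -sqrt(2)*exp(3*I*pi/4)/2 on |011>, and 0 on every other basis state.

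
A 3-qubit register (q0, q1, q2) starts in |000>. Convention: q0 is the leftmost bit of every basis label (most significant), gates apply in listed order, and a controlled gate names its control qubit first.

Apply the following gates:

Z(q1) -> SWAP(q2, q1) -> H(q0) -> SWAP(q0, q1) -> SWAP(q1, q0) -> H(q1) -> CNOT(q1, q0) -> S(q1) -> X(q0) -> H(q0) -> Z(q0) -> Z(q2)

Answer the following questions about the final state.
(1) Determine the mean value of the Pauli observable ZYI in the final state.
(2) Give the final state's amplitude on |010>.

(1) The expectation value of ZYI is 1.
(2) The final state's coefficient on |010> equals sqrt(2)*I/2.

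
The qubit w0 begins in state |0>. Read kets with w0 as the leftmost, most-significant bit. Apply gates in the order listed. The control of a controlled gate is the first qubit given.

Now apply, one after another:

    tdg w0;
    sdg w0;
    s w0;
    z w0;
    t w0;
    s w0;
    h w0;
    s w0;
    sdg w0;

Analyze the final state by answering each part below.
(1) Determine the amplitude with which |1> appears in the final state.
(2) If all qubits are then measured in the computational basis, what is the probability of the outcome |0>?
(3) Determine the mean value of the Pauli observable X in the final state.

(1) |1> carries amplitude sqrt(2)/2 in the final state.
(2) The probability of measuring |0> is 1/2.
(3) In the final state, X has expectation 1.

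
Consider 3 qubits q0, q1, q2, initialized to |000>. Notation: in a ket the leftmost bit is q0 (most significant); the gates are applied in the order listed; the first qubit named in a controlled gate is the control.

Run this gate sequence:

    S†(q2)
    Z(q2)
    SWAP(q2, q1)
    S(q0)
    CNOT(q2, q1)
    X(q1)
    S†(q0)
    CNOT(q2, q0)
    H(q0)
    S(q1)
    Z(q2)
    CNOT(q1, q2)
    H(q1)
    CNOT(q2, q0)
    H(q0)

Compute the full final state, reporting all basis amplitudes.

The final amplitudes are sqrt(2)*I/2 on |001>, -sqrt(2)*I/2 on |011>, and 0 on every other basis state.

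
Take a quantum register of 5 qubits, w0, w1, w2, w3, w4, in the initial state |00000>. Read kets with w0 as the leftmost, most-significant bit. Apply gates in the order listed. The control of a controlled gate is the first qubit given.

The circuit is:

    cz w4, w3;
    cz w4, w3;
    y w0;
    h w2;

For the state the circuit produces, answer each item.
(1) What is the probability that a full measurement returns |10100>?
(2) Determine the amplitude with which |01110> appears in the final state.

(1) Outcome |10100> occurs with probability 1/2. Key observation: the block from step 1 through step 2 cancels to the identity and can be dropped.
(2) |01110> carries amplitude 0 in the final state.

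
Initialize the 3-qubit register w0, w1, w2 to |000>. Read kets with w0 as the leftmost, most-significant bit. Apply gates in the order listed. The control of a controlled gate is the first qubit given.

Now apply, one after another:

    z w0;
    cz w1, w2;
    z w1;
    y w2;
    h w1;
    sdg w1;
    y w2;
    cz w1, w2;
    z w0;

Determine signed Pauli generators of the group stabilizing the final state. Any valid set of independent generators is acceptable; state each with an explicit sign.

The final state is stabilized by the group generated by -IYI, +ZII, +IIZ; other independent generating sets are equally valid.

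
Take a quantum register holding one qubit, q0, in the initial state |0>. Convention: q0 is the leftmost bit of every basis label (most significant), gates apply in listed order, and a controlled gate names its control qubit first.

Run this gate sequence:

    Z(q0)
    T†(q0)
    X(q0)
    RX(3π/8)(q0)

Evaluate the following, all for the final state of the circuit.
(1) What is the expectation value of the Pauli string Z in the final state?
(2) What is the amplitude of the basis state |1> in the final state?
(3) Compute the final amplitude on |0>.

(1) The observable Z averages to -sqrt(2 - sqrt(2))/2.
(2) The amplitude on |1> is cos(3*pi/16).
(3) |0> carries amplitude -I*sin(3*pi/16) in the final state.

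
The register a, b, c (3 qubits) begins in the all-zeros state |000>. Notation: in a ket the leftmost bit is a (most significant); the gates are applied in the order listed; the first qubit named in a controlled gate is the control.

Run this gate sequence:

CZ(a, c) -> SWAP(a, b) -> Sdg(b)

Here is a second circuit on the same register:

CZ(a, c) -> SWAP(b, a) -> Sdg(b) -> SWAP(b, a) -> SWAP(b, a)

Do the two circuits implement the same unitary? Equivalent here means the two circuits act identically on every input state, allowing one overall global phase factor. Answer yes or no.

Yes, they are equivalent — the unitaries differ by at most a global phase.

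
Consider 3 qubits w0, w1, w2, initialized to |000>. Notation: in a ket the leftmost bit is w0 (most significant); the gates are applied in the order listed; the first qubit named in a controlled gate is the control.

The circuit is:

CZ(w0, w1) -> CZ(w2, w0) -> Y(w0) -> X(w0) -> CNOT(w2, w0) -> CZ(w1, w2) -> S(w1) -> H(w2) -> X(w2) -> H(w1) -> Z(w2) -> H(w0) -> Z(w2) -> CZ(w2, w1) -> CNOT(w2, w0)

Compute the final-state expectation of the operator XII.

The expectation value of XII is 1.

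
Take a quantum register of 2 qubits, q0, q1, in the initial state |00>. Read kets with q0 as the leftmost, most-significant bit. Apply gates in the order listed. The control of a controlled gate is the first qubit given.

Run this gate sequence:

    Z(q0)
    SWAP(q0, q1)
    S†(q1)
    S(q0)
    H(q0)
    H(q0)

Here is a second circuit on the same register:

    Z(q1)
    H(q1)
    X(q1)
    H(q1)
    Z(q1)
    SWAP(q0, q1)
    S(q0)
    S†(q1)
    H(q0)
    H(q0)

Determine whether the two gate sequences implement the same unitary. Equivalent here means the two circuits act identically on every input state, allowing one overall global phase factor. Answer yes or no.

No, they are not equivalent — no single phase factor reconciles the two unitaries.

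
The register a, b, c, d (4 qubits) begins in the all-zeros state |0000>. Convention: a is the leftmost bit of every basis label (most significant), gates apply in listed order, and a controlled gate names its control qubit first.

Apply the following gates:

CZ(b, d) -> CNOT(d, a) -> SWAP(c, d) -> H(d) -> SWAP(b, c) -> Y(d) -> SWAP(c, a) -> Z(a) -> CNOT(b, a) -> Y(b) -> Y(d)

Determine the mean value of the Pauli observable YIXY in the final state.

The expectation value of YIXY is 0.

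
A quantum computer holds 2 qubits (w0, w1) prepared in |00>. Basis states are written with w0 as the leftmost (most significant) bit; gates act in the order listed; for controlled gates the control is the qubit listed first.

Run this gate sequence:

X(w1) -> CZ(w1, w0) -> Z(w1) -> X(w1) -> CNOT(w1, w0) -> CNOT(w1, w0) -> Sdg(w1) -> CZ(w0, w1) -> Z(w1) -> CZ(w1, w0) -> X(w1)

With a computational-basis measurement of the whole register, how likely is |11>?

A full measurement returns |11> with probability 0.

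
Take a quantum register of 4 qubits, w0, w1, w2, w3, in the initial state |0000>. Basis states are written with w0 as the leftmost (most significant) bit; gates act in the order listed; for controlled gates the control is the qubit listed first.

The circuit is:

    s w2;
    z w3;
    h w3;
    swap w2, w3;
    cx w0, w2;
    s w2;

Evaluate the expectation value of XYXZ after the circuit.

The observable XYXZ averages to 0.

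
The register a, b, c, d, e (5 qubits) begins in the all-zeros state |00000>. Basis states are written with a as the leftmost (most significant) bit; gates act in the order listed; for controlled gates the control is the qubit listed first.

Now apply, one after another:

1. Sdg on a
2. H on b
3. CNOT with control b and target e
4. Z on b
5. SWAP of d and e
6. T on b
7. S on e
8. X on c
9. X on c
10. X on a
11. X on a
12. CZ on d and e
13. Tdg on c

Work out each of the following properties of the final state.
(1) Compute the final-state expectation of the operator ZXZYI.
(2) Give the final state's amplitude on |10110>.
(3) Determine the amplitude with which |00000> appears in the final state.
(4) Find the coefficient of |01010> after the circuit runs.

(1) In the final state, ZXZYI has expectation -sqrt(2)/2.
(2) The final state's coefficient on |10110> equals 0.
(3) |00000> carries amplitude sqrt(2)/2 in the final state.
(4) |01010> carries amplitude -sqrt(2)*exp(I*pi/4)/2 in the final state.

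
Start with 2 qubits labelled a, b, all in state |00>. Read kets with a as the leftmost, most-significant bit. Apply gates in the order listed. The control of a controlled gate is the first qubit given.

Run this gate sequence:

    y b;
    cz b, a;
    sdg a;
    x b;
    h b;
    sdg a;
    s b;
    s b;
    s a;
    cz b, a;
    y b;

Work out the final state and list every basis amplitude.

After the circuit, the state carries amplitude -sqrt(2)/2 on |00>, -sqrt(2)/2 on |01>, 0 on |10>, 0 on |11>.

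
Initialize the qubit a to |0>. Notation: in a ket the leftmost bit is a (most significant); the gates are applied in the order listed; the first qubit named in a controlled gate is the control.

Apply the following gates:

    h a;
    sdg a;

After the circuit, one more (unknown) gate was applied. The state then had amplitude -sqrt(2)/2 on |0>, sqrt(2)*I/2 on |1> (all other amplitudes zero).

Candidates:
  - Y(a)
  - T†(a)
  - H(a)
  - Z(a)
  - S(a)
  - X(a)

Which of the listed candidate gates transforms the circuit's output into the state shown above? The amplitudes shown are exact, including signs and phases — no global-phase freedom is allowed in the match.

The applied gate was Y(a).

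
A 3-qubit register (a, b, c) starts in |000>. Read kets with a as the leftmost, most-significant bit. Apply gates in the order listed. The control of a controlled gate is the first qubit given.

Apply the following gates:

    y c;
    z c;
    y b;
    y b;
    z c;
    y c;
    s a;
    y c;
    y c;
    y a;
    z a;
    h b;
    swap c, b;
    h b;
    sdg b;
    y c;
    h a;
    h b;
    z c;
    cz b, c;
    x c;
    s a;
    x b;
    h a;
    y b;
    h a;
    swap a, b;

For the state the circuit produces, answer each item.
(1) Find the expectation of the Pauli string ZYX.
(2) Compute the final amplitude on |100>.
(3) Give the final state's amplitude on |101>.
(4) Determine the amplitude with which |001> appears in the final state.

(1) The observable ZYX averages to -1. Key observation: gates 1-6 undo each other exactly, leaving only the rest of the circuit to track.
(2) The final state's coefficient on |100> equals -1/4 + I/4.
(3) The final state's coefficient on |101> equals 1/4 - I/4.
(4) |001> carries amplitude 1/4 + I/4 in the final state.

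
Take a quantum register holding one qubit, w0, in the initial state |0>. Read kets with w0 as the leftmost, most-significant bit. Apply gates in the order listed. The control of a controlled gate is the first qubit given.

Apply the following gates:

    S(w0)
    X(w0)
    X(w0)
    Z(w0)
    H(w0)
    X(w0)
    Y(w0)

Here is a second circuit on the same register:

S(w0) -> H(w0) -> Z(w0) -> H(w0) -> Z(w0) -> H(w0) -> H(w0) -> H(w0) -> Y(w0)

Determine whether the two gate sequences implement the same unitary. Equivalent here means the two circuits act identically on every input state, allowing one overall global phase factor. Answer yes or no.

No: there is an input state on which the two circuits produce genuinely different outputs (not merely differing by a phase).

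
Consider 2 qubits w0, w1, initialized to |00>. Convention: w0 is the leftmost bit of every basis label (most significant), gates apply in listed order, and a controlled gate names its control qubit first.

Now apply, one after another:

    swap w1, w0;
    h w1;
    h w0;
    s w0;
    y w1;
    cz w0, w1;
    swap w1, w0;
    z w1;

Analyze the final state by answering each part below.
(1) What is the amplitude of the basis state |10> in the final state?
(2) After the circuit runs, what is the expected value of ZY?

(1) The final state's coefficient on |10> equals I/2.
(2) In the final state, ZY has expectation -1.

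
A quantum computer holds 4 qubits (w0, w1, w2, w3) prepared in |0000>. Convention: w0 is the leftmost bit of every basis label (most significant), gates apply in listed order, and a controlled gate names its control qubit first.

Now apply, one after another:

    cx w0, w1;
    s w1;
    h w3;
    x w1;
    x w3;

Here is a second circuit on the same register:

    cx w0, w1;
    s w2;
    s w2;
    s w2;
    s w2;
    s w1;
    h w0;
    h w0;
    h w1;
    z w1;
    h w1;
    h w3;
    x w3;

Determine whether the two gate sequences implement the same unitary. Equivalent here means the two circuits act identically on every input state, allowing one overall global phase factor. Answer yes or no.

Yes — the two circuits implement the same unitary up to a global phase.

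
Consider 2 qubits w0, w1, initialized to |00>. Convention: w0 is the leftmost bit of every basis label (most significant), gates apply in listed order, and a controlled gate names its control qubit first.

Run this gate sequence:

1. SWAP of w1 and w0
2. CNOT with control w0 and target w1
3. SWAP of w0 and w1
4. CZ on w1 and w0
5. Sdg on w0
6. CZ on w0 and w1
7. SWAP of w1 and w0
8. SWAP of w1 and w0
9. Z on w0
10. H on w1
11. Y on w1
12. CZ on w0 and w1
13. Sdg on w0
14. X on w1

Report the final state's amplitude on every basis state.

The final amplitudes are sqrt(2)*I/2 on |00>, -sqrt(2)*I/2 on |01>, 0 on |10>, 0 on |11>. Key observation: steps 7-8 multiply out to the identity, so the circuit reduces to the remaining gates.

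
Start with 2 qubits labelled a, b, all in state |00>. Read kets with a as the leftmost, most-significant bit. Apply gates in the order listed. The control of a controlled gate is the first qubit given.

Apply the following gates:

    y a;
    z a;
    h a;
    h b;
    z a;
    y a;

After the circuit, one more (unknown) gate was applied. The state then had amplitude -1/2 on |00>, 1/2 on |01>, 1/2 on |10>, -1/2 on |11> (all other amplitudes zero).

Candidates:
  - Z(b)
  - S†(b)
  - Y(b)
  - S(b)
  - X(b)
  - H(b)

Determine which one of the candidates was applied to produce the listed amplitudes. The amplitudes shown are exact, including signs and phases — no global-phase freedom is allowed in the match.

The applied gate was Z(b).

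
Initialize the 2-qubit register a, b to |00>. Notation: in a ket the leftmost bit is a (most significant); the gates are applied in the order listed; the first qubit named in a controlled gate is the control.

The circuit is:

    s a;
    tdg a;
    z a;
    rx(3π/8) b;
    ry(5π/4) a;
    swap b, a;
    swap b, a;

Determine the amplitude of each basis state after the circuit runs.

The final amplitudes are -sqrt(2 - sqrt(2))*cos(3*pi/16)/2 on |00>, I*sqrt(2 - sqrt(2))*sin(3*pi/16)/2 on |01>, sqrt(sqrt(2) + 2)*cos(3*pi/16)/2 on |10>, -I*sqrt(sqrt(2) + 2)*sin(3*pi/16)/2 on |11>.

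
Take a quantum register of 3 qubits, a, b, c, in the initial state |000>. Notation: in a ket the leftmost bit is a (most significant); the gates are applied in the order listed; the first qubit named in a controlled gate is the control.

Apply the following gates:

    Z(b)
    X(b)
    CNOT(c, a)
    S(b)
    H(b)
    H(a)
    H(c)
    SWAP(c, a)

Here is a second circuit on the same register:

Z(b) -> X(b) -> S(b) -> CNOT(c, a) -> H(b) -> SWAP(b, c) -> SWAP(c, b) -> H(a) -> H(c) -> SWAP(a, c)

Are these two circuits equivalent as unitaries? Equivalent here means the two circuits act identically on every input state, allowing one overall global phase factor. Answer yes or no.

Yes: on every input state the two circuits agree up to one overall phase factor.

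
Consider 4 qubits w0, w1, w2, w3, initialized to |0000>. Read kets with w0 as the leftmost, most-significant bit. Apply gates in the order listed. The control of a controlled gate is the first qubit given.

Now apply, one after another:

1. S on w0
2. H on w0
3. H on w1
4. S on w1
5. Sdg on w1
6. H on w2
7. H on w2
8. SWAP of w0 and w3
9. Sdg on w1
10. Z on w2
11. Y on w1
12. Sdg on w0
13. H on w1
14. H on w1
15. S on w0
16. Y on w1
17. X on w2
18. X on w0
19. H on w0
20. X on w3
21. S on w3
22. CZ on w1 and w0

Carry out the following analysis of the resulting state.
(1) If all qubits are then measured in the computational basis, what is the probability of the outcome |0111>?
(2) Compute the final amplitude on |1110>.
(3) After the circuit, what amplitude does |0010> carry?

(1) Outcome |0111> occurs with probability 1/8. Key observation: the block from step 11 through step 16 cancels to the identity and can be dropped.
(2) |1110> carries amplitude -sqrt(2)*I/4 in the final state.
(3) |0010> carries amplitude sqrt(2)/4 in the final state.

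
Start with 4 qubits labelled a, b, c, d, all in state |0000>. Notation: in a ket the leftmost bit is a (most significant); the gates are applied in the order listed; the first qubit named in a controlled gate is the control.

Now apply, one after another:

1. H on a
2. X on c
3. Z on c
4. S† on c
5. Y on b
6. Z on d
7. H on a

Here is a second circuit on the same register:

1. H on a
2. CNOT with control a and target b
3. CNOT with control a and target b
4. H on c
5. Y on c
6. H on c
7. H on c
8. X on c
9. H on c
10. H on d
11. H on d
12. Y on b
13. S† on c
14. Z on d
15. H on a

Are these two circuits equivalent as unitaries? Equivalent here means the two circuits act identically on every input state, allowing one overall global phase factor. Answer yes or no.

No: there is an input state on which the two circuits produce genuinely different outputs (not merely differing by a phase).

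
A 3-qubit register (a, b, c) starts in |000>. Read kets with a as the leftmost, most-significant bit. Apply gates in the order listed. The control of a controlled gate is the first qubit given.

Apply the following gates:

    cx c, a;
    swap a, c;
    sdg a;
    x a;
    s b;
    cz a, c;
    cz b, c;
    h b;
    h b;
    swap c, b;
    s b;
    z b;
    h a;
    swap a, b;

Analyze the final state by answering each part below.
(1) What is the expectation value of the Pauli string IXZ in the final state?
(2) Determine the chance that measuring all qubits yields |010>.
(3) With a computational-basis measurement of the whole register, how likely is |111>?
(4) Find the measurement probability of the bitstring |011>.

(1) The expectation value of IXZ is -1.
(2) The probability of measuring |010> is 1/2.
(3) Outcome |111> occurs with probability 0.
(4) A full measurement returns |011> with probability 0.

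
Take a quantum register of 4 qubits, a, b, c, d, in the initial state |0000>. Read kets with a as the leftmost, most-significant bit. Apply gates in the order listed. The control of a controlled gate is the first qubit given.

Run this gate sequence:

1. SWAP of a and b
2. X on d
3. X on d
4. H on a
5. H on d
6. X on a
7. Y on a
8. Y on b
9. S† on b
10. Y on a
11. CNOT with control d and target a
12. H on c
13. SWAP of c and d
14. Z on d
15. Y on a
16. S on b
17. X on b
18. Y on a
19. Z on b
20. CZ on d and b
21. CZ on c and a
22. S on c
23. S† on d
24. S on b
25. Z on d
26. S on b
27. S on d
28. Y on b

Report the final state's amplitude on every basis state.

The final amplitudes are 0 on |0000>, 0 on |0001>, 0 on |0010>, 0 on |0011>, -sqrt(2)/4 on |0100>, -sqrt(2)/4 on |0101>, -sqrt(2)*I/4 on |0110>, -sqrt(2)*I/4 on |0111>, 0 on |1000>, 0 on |1001>, 0 on |1010>, 0 on |1011>, -sqrt(2)/4 on |1100>, -sqrt(2)/4 on |1101>, sqrt(2)*I/4 on |1110>, sqrt(2)*I/4 on |1111>. Key observation: steps 2-3 multiply out to the identity, so the circuit reduces to the remaining gates.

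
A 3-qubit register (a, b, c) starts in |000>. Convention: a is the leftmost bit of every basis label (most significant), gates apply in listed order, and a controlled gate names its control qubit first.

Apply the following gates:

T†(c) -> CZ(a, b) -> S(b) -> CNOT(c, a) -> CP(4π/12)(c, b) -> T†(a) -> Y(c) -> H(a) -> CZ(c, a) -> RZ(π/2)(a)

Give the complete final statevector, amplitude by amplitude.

After the circuit, the state carries amplitude sqrt(2)*exp(I*pi/4)/2 on |001>, -sqrt(2)*exp(3*I*pi/4)/2 on |101>, and 0 on every other basis state.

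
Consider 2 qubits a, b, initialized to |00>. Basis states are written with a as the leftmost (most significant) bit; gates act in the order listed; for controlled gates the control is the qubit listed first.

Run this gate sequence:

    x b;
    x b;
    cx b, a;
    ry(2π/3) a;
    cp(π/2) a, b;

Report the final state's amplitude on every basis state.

The resulting statevector has amplitude 1/2 on |00>, 0 on |01>, sqrt(3)/2 on |10>, 0 on |11>.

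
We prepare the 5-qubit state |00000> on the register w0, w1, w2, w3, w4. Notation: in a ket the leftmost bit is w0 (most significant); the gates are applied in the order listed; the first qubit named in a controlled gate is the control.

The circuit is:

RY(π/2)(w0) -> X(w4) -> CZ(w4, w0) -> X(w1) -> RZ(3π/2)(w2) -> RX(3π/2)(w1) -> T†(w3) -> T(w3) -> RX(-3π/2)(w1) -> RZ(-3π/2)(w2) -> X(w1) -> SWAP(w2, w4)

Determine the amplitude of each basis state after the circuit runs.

After the circuit, the state carries amplitude sqrt(2)/2 on |00100>, -sqrt(2)/2 on |10100>, and 0 on every other basis state. Key observation: gates 4-11 undo each other exactly, leaving only the rest of the circuit to track.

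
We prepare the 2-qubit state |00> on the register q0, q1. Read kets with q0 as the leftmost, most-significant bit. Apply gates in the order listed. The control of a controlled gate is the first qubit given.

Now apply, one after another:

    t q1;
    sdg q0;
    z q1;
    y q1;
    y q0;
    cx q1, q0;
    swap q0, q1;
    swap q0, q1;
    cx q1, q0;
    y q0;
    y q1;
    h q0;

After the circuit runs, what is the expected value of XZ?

The expectation value of XZ is 1. Key observation: gates 4-11 undo each other exactly, leaving only the rest of the circuit to track.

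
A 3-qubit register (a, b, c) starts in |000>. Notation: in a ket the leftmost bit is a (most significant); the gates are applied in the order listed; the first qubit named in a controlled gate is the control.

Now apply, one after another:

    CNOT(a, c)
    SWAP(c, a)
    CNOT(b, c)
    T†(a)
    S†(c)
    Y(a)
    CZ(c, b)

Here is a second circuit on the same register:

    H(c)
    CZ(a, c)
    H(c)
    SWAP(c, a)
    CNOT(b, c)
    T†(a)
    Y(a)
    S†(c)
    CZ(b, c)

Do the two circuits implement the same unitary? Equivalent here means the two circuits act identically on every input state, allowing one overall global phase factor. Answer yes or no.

Yes: on every input state the two circuits agree up to one overall phase factor.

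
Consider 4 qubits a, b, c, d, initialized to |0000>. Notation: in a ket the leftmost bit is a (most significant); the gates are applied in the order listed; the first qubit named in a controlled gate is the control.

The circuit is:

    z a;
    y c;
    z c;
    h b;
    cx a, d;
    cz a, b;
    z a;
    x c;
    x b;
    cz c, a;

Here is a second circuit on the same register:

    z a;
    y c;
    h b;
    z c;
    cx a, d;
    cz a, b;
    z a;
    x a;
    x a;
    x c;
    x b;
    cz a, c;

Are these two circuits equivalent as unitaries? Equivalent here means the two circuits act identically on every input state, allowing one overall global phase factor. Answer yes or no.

Yes, they are equivalent — the unitaries differ by at most a global phase.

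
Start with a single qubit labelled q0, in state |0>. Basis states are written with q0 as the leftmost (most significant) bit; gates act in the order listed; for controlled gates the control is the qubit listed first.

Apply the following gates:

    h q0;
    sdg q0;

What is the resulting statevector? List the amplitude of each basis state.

The resulting statevector has amplitude sqrt(2)/2 on |0>, -sqrt(2)*I/2 on |1>.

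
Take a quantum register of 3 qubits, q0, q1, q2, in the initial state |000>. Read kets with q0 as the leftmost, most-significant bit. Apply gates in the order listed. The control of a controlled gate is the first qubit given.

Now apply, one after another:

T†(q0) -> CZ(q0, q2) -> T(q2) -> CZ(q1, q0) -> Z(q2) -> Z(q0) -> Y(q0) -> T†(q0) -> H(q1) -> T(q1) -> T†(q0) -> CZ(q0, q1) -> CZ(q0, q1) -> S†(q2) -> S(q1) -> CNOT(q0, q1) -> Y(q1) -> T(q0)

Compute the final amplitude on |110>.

The final state's coefficient on |110> equals -sqrt(2)*I/2.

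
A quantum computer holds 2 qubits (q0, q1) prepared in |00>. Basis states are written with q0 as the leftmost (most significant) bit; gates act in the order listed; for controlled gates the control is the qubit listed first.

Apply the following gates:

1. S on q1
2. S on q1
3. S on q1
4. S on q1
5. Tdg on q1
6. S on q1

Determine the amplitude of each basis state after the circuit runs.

After the circuit, the state carries amplitude 1 on |00>, and 0 on every other basis state. Key observation: steps 1-4 multiply out to the identity, so the circuit reduces to the remaining gates.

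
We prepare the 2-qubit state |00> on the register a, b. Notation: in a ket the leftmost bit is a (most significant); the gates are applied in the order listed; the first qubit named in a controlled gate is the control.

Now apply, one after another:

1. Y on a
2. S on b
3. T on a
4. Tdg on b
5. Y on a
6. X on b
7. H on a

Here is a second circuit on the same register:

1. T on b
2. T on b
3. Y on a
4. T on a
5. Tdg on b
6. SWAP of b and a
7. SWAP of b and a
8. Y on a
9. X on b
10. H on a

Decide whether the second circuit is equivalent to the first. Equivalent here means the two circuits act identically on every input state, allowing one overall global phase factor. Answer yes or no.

Yes — the two circuits implement the same unitary up to a global phase.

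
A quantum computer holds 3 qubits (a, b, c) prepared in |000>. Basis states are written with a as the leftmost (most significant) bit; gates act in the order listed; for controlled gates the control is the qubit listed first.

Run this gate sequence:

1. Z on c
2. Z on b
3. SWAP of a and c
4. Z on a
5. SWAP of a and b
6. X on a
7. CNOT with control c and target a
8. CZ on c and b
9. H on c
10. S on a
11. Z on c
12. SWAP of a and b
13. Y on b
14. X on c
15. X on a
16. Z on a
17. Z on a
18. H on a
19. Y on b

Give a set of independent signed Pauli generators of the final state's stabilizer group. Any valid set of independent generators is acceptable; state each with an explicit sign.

One valid set of independent stabilizer generators is -XII, -IIX, -IZI (any independent generating set of the same group is equally correct).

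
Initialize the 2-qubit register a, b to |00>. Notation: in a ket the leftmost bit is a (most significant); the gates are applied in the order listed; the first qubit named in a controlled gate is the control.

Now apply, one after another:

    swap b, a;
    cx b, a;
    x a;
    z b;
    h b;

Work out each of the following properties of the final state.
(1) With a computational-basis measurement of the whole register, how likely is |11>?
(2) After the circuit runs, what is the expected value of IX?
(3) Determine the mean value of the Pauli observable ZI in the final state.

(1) A full measurement returns |11> with probability 1/2.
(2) The expectation value of IX is 1.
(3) The observable ZI averages to -1.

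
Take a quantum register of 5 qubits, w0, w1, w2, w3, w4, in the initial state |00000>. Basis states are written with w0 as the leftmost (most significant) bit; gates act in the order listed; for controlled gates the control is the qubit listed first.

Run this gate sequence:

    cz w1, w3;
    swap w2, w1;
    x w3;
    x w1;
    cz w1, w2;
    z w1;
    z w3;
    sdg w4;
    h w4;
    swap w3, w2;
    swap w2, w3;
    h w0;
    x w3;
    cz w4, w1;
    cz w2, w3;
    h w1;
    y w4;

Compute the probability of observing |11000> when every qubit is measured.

A full measurement returns |11000> with probability 1/8.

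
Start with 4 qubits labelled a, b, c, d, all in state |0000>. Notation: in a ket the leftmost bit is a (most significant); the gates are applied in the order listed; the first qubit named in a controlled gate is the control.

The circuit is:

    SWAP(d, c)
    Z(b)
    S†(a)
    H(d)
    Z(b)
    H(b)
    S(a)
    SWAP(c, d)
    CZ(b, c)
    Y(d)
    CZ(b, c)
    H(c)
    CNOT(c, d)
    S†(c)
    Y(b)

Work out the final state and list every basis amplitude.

The resulting statevector has amplitude sqrt(2)/2 on |0001>, -sqrt(2)/2 on |0101>, and 0 on every other basis state.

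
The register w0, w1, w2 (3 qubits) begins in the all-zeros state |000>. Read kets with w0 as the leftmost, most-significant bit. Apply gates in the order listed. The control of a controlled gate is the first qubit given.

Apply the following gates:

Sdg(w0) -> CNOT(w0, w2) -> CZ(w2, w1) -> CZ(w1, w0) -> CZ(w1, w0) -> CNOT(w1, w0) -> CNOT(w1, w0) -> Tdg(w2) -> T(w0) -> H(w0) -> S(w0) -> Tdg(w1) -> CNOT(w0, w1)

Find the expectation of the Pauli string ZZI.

The observable ZZI averages to 1.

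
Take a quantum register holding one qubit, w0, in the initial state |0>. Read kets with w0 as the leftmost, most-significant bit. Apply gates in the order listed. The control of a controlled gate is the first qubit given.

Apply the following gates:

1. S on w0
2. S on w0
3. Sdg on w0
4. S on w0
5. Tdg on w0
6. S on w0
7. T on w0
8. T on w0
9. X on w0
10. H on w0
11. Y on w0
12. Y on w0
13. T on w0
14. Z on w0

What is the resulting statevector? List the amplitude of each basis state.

After the circuit, the state carries amplitude sqrt(2)/2 on |0>, sqrt(2)*exp(I*pi/4)/2 on |1>.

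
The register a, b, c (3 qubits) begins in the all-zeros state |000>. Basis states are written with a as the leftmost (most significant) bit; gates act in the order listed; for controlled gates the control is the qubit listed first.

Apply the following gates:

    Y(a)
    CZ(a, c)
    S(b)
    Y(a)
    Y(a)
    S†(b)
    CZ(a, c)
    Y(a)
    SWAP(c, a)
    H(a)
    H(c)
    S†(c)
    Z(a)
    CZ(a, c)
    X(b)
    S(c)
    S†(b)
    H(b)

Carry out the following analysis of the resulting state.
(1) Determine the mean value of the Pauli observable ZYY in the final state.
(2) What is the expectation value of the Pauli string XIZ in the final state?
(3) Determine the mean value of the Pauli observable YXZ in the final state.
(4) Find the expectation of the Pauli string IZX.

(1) In the final state, ZYY has expectation 0. Key observation: the block from step 1 through step 8 cancels to the identity and can be dropped.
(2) The observable XIZ averages to -1.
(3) The observable YXZ averages to 0.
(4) The observable IZX averages to 0.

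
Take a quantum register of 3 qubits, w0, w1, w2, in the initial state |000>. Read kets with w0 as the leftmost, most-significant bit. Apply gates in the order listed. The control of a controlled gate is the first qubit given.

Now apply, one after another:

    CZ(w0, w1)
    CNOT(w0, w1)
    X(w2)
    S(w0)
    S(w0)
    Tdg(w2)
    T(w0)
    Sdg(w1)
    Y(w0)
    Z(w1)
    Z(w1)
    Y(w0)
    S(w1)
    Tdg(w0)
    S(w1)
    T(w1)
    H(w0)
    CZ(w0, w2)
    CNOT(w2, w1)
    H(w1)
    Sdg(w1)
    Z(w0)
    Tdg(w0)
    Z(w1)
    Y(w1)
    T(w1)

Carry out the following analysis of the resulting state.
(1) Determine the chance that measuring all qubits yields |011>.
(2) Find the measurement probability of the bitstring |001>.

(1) Outcome |011> occurs with probability 1/4. Key observation: gates 7-14 undo each other exactly, leaving only the rest of the circuit to track.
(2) Outcome |001> occurs with probability 1/4.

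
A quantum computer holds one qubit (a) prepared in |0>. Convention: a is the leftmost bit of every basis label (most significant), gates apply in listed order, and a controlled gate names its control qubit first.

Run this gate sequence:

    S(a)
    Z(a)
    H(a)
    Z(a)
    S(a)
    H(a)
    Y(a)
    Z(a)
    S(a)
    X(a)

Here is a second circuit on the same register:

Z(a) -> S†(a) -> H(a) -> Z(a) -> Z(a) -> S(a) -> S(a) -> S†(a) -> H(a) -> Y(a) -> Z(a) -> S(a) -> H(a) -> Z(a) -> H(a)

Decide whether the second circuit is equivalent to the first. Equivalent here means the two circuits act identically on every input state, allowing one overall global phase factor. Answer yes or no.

No — the two circuits implement different unitaries, even allowing a global phase.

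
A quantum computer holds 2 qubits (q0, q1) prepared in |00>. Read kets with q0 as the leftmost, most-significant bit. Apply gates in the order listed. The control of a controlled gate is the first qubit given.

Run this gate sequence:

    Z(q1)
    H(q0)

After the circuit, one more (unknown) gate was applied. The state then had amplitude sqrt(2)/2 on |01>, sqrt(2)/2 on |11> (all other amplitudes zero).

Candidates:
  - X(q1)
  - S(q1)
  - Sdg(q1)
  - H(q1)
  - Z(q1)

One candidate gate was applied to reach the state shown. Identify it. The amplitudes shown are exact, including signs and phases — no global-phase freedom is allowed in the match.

The applied gate was X(q1).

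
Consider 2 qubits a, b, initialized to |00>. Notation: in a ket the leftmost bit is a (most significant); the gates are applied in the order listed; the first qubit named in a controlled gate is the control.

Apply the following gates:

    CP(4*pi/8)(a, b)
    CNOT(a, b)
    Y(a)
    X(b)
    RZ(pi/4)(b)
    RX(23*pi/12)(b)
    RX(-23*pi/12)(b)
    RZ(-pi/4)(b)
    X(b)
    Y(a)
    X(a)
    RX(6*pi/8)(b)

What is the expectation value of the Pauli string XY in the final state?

The observable XY averages to 0. Key observation: gates 3-10 undo each other exactly, leaving only the rest of the circuit to track.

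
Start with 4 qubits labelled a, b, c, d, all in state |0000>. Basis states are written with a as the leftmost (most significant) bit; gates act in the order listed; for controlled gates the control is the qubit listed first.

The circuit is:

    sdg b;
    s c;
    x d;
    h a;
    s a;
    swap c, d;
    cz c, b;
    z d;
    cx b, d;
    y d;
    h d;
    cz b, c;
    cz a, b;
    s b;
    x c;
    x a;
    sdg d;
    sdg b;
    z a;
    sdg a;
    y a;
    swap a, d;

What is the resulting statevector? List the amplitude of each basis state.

The final amplitudes are I/2 on |0000>, -I/2 on |0001>, -1/2 on |1000>, 1/2 on |1001>, and 0 on every other basis state.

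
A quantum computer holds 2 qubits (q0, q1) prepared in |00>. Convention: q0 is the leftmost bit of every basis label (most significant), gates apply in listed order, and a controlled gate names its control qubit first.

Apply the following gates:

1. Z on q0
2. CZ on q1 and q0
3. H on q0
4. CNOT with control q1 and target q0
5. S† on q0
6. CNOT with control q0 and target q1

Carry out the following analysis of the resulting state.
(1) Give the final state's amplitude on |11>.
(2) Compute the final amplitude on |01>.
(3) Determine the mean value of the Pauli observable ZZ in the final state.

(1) The final state's coefficient on |11> equals -sqrt(2)*I/2.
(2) |01> carries amplitude 0 in the final state.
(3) The observable ZZ averages to 1.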